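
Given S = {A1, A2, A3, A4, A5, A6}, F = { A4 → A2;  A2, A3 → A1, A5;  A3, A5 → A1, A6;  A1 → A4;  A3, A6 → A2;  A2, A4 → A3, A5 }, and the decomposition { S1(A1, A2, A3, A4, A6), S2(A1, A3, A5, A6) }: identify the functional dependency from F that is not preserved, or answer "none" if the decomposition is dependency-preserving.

A4 → A2 lies within S1.
A2, A3 → A1, A5: restricted closure across fragments reaches A1, A5.
A3, A5 → A1, A6 lies within S2.
A1 → A4 lies within S1.
A3, A6 → A2 lies within S1.
A2, A4 → A3, A5: restricted closure across fragments reaches A3, A5.
Every dependency is enforceable on the fragments, so the decomposition is dependency-preserving.

none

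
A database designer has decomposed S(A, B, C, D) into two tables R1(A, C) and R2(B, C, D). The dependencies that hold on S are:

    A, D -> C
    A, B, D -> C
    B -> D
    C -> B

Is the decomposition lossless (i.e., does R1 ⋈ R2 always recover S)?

Common attributes: R1 ∩ R2 = {C}.
Closure of {C}: C → B applies, adding B; B → D applies, adding D. So (C)⁺ = {B, C, D}.
This closure contains every attribute of R2, so R1 ∩ R2 → R2. The join is lossless.

Yes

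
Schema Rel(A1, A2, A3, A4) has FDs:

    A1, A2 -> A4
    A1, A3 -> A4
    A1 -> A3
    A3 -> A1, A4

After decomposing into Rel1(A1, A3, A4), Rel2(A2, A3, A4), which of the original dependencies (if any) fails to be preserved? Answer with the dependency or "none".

A1, A2 → A4: restricted closure across fragments reaches A4.
A1, A3 → A4 lies within Rel1.
A1 → A3 lies within Rel1.
A3 → A1, A4 lies within Rel1.
Every dependency is enforceable on the fragments, so the decomposition is dependency-preserving.

none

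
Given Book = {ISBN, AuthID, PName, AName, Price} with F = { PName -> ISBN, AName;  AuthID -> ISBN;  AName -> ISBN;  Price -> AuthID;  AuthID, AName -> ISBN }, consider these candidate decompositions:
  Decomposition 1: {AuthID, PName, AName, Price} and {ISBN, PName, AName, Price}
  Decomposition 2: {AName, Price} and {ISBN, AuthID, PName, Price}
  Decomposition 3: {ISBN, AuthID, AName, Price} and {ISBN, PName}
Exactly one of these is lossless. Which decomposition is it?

Decomposition 1: common = {PName, AName, Price}, closure = {ISBN, AuthID, PName, AName, Price} → lossless.
Decomposition 2: common = {Price}, closure = {ISBN, AuthID, Price} → lossy.
Decomposition 3: common = {ISBN}, closure = {ISBN} → lossy.

Decomposition 1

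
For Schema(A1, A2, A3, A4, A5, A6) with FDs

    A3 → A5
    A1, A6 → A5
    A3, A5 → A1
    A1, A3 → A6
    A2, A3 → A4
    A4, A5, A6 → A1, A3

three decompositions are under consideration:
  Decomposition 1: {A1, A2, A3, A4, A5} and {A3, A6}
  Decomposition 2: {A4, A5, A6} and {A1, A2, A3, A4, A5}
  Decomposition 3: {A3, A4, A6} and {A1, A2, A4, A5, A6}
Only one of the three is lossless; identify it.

Decomposition 1

Decomposition 1: common = {A3}, closure = {A1, A3, A5, A6} → lossless.
Decomposition 2: common = {A4, A5}, closure = {A4, A5} → lossy.
Decomposition 3: common = {A4, A6}, closure = {A4, A6} → lossy.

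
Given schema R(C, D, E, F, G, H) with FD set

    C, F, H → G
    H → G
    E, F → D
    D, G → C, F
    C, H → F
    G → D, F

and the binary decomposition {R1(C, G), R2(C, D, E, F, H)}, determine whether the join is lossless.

Common attributes: R1 ∩ R2 = {C}.
No dependency enlarges {C}, so (C)⁺ = {C}.
The closure contains neither all of R1 = {C, G} nor all of R2 = {C, D, E, F, H}, so the common attributes are not a superkey of either fragment. The join is lossy.

No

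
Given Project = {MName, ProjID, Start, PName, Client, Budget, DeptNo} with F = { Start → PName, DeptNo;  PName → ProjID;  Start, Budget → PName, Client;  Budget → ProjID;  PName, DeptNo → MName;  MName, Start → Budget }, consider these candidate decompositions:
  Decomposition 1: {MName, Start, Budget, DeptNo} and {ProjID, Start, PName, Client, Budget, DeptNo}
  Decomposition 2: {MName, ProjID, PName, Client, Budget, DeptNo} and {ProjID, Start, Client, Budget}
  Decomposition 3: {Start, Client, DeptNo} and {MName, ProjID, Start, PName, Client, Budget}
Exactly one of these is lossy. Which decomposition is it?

Decomposition 2

Decomposition 1: common = {Start, Budget, DeptNo}, closure = {MName, ProjID, Start, PName, Client, Budget, DeptNo} → lossless.
Decomposition 2: common = {ProjID, Client, Budget}, closure = {ProjID, Client, Budget} → lossy.
Decomposition 3: common = {Start, Client}, closure = {MName, ProjID, Start, PName, Client, Budget, DeptNo} → lossless.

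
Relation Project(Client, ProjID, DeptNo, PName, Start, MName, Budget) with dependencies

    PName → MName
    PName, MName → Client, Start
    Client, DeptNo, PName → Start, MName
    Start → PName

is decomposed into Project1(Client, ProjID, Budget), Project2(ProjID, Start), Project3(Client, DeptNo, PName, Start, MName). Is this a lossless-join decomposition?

Chase test. Columns are Client, ProjID, DeptNo, PName, Start, MName, Budget; row i has aⱼ where attribute j ∈ Projecti, else bᵢⱼ.
Initial tableau (one row per fragment):
  row 1: a1 a2 b13 b14 b15 b16 a7
  row 2: b21 a2 b23 b24 a5 b26 b27
  row 3: a1 b32 a3 a4 a5 a6 b37
Rows 2 and 3 agree on Start; apply Start→PName and equate their PName entries.
Rows 2 and 3 agree on PName; apply PName→MName and equate their MName entries.
Rows 2 and 3 agree on PName, MName; apply PName, MName→Client, Start and equate their Client, Start entries.
No row becomes fully distinguished — the join is lossy.

No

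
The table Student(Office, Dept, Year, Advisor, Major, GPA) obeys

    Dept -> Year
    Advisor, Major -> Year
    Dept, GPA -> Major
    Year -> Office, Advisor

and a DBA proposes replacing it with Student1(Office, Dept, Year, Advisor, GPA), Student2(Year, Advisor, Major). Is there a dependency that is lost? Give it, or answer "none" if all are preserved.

Dept, GPA -> Major

Check Dept, GPA → Major: no single fragment contains all of {Dept, Major, GPA}, and the restricted closure of {Dept, GPA} across the fragments never reaches {Major}.
Dept → Year is preserved.
Advisor, Major → Year is preserved.
Year → Office, Advisor is preserved.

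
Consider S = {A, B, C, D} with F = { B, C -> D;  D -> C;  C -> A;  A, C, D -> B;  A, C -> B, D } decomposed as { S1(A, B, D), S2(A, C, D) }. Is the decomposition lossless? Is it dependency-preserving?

Lossless test: (A, D)⁺ = {A, B, C, D}, which contains all of one fragment — lossless.
Dependency preservation: B, C → D; A, C, D → B; A, C → B, D are not contained in any single fragment, but the restricted closure of each left-hand side across the fragments still reaches the right-hand side; the remaining FDs each lie inside some fragment. All dependencies are preserved.

lossless and dependency-preserving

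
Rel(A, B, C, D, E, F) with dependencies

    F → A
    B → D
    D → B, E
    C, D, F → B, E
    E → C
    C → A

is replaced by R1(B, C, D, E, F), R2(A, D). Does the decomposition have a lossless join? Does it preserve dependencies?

lossless but not dependency-preserving

Lossless test: (D)⁺ = {A, B, C, D, E}, which contains all of one fragment — lossless.
Dependency preservation: the restricted closure of {F} across the fragments never reaches {A}, so F → A cannot be enforced without a join — not preserved.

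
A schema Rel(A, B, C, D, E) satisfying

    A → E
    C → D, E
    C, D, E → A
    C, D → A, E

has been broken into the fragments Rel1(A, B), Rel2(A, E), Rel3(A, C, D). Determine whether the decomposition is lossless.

No

Chase test. Columns are A, B, C, D, E; row i has aⱼ where attribute j ∈ Reli, else bᵢⱼ.
Initial tableau (one row per fragment):
  row 1: a1 a2 b13 b14 b15
  row 2: a1 b22 b23 b24 a5
  row 3: a1 b32 a3 a4 b35
Rows 1 and 2 agree on A; apply A→E and equate their E entries.
Rows 1 and 3 agree on A; apply A→E and equate their E entries.
No row becomes fully distinguished — the join is lossy.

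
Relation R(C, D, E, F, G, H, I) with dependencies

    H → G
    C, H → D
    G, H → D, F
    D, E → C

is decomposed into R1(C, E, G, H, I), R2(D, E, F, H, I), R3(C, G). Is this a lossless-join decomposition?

Chase test. Columns are C, D, E, F, G, H, I; row i has aⱼ where attribute j ∈ Ri, else bᵢⱼ.
Initial tableau (one row per fragment):
  row 1: a1 b12 a3 b14 a5 a6 a7
  row 2: b21 a2 a3 a4 b25 a6 a7
  row 3: a1 b32 b33 b34 a5 b36 b37
Rows 1 and 2 agree on H; apply H→G and equate their G entries.
Rows 1 and 2 agree on G, H; apply G, H→D, F and equate their D, F entries.
Rows 1 and 2 agree on D, E; apply D, E→C and equate their C entries.
Row 1 is now all distinguished symbols — the join is lossless.

Yes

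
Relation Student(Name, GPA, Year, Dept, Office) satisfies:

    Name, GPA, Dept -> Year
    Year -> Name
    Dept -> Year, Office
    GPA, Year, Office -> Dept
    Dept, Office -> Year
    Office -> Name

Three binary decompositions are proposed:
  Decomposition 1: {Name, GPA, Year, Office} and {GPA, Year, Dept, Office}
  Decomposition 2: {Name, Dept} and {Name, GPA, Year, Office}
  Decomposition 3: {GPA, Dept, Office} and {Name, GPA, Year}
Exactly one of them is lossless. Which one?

Decomposition 1: common = {GPA, Year, Office}, closure = {Name, GPA, Year, Dept, Office} → lossless.
Decomposition 2: common = {Name}, closure = {Name} → lossy.
Decomposition 3: common = {GPA}, closure = {GPA} → lossy.

Decomposition 1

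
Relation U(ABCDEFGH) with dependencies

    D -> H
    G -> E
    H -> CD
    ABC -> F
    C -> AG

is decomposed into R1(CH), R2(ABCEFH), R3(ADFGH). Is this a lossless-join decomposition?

Yes

Chase test. Columns are ABCDEFGH; row i has aⱼ where attribute j ∈ Ri, else bᵢⱼ.
Initial tableau (one row per fragment):
  row 1: b11 b12 a3 b14 b15 b16 b17 a8
  row 2: a1 a2 a3 b24 a5 a6 b27 a8
  row 3: a1 b32 b33 a4 b35 a6 a7 a8
Rows 1 and 2 agree on H; apply H→CD and equate their CD entries.
Rows 1 and 3 agree on H; apply H→CD and equate their CD entries.
Rows 1 and 2 agree on C; apply C→AG and equate their AG entries.
Rows 1 and 3 agree on C; apply C→AG and equate their AG entries.
Rows 1 and 2 agree on G; apply G→E and equate their E entries.
Rows 1 and 3 agree on G; apply G→E and equate their E entries.
Row 2 is now all distinguished symbols — the join is lossless.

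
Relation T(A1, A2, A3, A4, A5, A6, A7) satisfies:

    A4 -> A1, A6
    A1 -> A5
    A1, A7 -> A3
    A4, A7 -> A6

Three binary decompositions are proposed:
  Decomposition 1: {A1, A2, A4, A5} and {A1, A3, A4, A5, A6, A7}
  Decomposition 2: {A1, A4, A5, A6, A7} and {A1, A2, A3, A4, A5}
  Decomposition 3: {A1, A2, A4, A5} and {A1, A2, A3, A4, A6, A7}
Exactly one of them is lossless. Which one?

Decomposition 1: common = {A1, A4, A5}, closure = {A1, A4, A5, A6} → lossy.
Decomposition 2: common = {A1, A4, A5}, closure = {A1, A4, A5, A6} → lossy.
Decomposition 3: common = {A1, A2, A4}, closure = {A1, A2, A4, A5, A6} → lossless.

Decomposition 3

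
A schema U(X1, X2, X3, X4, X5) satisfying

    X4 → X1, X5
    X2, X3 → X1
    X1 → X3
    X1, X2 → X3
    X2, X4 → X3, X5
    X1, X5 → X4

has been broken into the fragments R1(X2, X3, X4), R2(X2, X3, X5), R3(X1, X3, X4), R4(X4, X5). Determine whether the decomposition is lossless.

Chase test. Columns are X1, X2, X3, X4, X5; row i has aⱼ where attribute j ∈ Ri, else bᵢⱼ.
Initial tableau (one row per fragment):
  row 1: b11 a2 a3 a4 b15
  row 2: b21 a2 a3 b24 a5
  row 3: a1 b32 a3 a4 b35
  row 4: b41 b42 b43 a4 a5
Rows 1 and 3 agree on X4; apply X4→X1, X5 and equate their X1, X5 entries.
Rows 1 and 4 agree on X4; apply X4→X1, X5 and equate their X1, X5 entries.
Rows 1 and 2 agree on X2, X3; apply X2, X3→X1 and equate their X1 entries.
Rows 1 and 4 agree on X1; apply X1→X3 and equate their X3 entries.
Rows 1 and 2 agree on X1, X5; apply X1, X5→X4 and equate their X4 entries.
Row 1 is now all distinguished symbols — the join is lossless.

Yes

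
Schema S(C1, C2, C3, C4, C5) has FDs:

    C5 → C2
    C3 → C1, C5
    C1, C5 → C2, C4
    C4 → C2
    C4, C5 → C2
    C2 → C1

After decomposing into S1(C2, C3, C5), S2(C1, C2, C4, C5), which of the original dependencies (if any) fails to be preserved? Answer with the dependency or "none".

C5 → C2 lies within S1.
C3 → C1, C5: restricted closure across fragments reaches C1, C5.
C1, C5 → C2, C4 lies within S2.
C4 → C2 lies within S2.
C4, C5 → C2 lies within S2.
C2 → C1 lies within S2.
Every dependency is enforceable on the fragments, so the decomposition is dependency-preserving.

none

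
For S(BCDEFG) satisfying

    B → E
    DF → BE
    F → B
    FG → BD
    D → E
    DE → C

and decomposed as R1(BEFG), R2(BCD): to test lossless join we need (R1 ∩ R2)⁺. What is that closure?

BE

R1 ∩ R2 = {B}.
B → E applies, adding E
Closure: {BE}.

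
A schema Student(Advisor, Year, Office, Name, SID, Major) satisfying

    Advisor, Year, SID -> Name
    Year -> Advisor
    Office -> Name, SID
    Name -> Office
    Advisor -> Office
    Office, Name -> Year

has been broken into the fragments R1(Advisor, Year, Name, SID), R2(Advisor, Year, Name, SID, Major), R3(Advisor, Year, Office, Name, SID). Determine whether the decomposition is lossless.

Chase test. Columns are Advisor, Year, Office, Name, SID, Major; row i has aⱼ where attribute j ∈ Ri, else bᵢⱼ.
Initial tableau (one row per fragment):
  row 1: a1 a2 b13 a4 a5 b16
  row 2: a1 a2 b23 a4 a5 a6
  row 3: a1 a2 a3 a4 a5 b36
Rows 1 and 2 agree on Name; apply Name→Office and equate their Office entries.
Rows 1 and 3 agree on Name; apply Name→Office and equate their Office entries.
Row 2 is now all distinguished symbols — the join is lossless.

Yes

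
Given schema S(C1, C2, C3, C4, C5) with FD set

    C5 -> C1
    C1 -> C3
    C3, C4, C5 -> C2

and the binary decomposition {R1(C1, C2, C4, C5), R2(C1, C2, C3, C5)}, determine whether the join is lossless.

Common attributes: R1 ∩ R2 = {C1, C2, C5}.
Closure of {C1, C2, C5}: C1 → C3 applies, adding C3. So (C1, C2, C5)⁺ = {C1, C2, C3, C5}.
This closure contains every attribute of R2, so R1 ∩ R2 → R2. The join is lossless.

Yes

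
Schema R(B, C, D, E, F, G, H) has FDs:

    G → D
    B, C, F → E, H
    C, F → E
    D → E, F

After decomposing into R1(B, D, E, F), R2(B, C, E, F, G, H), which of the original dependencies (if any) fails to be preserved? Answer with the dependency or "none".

G → D

Check G → D: no single fragment contains all of {D, G}, and the restricted closure of {G} across the fragments never reaches {D}.
B, C, F → E, H is preserved.
C, F → E is preserved.
D → E, F is preserved.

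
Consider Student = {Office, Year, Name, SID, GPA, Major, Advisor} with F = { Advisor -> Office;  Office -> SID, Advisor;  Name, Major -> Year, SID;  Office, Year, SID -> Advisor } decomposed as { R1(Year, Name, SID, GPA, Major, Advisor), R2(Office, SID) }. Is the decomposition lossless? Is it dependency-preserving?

Lossless test: (SID)⁺ = {SID}, which is a superkey of neither fragment — lossy.
Dependency preservation: the restricted closure of {Advisor} across the fragments never reaches {Office}, so Advisor → Office cannot be enforced without a join — not preserved.

lossy and not dependency-preserving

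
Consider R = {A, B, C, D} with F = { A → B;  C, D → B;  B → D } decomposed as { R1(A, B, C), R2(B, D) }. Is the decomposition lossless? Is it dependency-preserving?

Lossless test: (B)⁺ = {B, D}, which contains all of one fragment — lossless.
Dependency preservation: the restricted closure of {C, D} across the fragments never reaches {B}, so C, D → B cannot be enforced without a join — not preserved.

lossless but not dependency-preserving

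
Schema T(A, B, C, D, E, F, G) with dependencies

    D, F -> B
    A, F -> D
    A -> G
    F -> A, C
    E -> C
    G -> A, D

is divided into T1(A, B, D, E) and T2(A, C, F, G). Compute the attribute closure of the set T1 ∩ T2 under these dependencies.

A, D, G

T1 ∩ T2 = {A}.
A → G applies, adding G
G → A, D applies, adding D
Closure: {A, D, G}.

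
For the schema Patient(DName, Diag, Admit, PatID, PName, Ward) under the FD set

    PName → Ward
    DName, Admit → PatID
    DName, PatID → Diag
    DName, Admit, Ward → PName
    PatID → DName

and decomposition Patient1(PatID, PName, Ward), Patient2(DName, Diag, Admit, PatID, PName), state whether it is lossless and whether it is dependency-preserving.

lossless but not dependency-preserving

Lossless test: (PatID, PName)⁺ = {DName, Diag, PatID, PName, Ward}, which contains all of one fragment — lossless.
Dependency preservation: the restricted closure of {DName, Admit, Ward} across the fragments never reaches {PName}, so DName, Admit, Ward → PName cannot be enforced without a join — not preserved.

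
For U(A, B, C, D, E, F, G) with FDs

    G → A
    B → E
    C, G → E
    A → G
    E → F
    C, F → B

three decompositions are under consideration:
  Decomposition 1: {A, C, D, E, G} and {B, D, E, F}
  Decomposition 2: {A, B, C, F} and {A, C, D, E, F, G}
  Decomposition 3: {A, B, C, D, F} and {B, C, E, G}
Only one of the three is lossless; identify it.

Decomposition 2

Decomposition 1: common = {D, E}, closure = {D, E, F} → lossy.
Decomposition 2: common = {A, C, F}, closure = {A, B, C, E, F, G} → lossless.
Decomposition 3: common = {B, C}, closure = {B, C, E, F} → lossy.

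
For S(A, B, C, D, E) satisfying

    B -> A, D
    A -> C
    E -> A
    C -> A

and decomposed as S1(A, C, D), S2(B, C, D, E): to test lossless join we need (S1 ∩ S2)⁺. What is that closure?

A, C, D

S1 ∩ S2 = {C, D}.
C → A applies, adding A
Closure: {A, C, D}.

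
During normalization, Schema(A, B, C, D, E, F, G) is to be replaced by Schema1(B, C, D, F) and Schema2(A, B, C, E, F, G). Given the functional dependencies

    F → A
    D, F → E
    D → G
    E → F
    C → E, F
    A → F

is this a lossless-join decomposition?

No

Common attributes: Schema1 ∩ Schema2 = {B, C, F}.
Closure of {B, C, F}: F → A applies, adding A; C → E, F applies, adding E. So (B, C, F)⁺ = {A, B, C, E, F}.
The closure contains neither all of Schema1 = {B, C, D, F} nor all of Schema2 = {A, B, C, E, F, G}, so the common attributes are not a superkey of either fragment. The join is lossy.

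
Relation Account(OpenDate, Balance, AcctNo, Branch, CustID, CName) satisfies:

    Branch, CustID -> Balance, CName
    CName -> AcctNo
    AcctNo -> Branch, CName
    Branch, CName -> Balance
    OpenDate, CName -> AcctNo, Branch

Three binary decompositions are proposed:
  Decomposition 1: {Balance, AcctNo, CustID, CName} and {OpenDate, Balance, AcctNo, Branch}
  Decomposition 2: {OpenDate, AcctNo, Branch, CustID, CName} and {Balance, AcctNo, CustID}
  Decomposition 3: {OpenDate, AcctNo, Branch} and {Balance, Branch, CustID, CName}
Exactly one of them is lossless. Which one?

Decomposition 1: common = {Balance, AcctNo}, closure = {Balance, AcctNo, Branch, CName} → lossy.
Decomposition 2: common = {AcctNo, CustID}, closure = {Balance, AcctNo, Branch, CustID, CName} → lossless.
Decomposition 3: common = {Branch}, closure = {Branch} → lossy.

Decomposition 2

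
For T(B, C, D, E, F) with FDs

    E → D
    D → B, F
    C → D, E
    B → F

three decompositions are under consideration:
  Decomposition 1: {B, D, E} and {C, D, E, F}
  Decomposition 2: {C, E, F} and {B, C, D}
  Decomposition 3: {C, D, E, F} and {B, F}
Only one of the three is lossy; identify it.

Decomposition 1: common = {D, E}, closure = {B, D, E, F} → lossless.
Decomposition 2: common = {C}, closure = {B, C, D, E, F} → lossless.
Decomposition 3: common = {F}, closure = {F} → lossy.

Decomposition 3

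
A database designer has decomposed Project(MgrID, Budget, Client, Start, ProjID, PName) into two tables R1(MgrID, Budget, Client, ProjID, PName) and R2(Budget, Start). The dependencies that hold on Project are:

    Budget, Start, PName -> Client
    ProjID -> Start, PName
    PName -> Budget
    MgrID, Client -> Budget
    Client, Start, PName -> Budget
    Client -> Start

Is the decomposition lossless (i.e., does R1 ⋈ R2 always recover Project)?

No

Common attributes: R1 ∩ R2 = {Budget}.
No dependency enlarges {Budget}, so (Budget)⁺ = {Budget}.
The closure contains neither all of R1 = {MgrID, Budget, Client, ProjID, PName} nor all of R2 = {Budget, Start}, so the common attributes are not a superkey of either fragment. The join is lossy.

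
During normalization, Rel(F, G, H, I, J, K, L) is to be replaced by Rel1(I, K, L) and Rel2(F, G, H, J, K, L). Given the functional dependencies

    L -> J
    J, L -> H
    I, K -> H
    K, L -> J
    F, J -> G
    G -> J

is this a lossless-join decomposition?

No

Common attributes: Rel1 ∩ Rel2 = {K, L}.
Closure of {K, L}: L → J applies, adding J; J, L → H applies, adding H. So (K, L)⁺ = {H, J, K, L}.
The closure contains neither all of Rel1 = {I, K, L} nor all of Rel2 = {F, G, H, J, K, L}, so the common attributes are not a superkey of either fragment. The join is lossy.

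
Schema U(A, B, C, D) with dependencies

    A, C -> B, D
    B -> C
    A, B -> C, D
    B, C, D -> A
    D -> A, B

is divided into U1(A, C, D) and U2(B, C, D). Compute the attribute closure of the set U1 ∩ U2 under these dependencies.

A, B, C, D

U1 ∩ U2 = {C, D}.
D → A, B applies, adding A, B
Closure: {A, B, C, D}.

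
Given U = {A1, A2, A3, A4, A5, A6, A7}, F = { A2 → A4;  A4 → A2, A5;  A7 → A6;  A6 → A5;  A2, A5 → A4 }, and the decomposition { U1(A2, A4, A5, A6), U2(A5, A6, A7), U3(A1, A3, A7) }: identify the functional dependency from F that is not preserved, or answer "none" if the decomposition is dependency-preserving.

A2 → A4 lies within U1.
A4 → A2, A5 lies within U1.
A7 → A6 lies within U2.
A6 → A5 lies within U1.
A2, A5 → A4 lies within U1.
Every dependency is enforceable on the fragments, so the decomposition is dependency-preserving.

none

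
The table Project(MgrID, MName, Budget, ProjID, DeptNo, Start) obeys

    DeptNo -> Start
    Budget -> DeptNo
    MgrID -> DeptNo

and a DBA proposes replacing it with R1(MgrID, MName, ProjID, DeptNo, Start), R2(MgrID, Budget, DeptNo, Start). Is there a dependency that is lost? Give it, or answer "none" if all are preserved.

DeptNo → Start lies within R1.
Budget → DeptNo lies within R2.
MgrID → DeptNo lies within R1.
Every dependency is enforceable on the fragments, so the decomposition is dependency-preserving.

none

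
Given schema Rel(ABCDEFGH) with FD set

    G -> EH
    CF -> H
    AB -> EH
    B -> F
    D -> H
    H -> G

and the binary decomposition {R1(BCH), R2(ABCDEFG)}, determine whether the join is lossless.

Yes

Common attributes: R1 ∩ R2 = {BC}.
Closure of {BC}: B → F applies, adding F; CF → H applies, adding H; H → G applies, adding G; G → EH applies, adding E. So (BC)⁺ = {BCEFGH}.
This closure contains every attribute of R1, so R1 ∩ R2 → R1. The join is lossless.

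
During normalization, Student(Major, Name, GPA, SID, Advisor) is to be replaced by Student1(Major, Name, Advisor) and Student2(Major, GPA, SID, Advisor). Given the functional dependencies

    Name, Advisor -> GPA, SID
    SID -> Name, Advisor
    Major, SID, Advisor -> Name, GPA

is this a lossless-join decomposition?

Common attributes: Student1 ∩ Student2 = {Major, Advisor}.
No dependency enlarges {Major, Advisor}, so (Major, Advisor)⁺ = {Major, Advisor}.
The closure contains neither all of Student1 = {Major, Name, Advisor} nor all of Student2 = {Major, GPA, SID, Advisor}, so the common attributes are not a superkey of either fragment. The join is lossy.

No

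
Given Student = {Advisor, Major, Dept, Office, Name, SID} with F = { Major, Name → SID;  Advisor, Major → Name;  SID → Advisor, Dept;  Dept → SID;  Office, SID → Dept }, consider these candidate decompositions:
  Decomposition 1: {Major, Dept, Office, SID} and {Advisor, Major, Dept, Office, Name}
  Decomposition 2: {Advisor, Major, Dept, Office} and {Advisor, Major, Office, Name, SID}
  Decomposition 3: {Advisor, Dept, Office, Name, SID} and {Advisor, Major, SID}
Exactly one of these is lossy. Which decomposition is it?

Decomposition 3

Decomposition 1: common = {Major, Dept, Office}, closure = {Advisor, Major, Dept, Office, Name, SID} → lossless.
Decomposition 2: common = {Advisor, Major, Office}, closure = {Advisor, Major, Dept, Office, Name, SID} → lossless.
Decomposition 3: common = {Advisor, SID}, closure = {Advisor, Dept, SID} → lossy.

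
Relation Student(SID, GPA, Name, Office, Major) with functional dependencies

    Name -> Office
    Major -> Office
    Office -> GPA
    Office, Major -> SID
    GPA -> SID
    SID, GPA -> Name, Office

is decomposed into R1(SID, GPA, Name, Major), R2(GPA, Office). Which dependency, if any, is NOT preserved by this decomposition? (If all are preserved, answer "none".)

none

Name → Office: restricted closure across fragments reaches Office.
Major → Office: restricted closure across fragments reaches Office.
Office → GPA lies within R2.
Office, Major → SID: restricted closure across fragments reaches SID.
GPA → SID lies within R1.
SID, GPA → Name, Office: restricted closure across fragments reaches Name, Office.
Every dependency is enforceable on the fragments, so the decomposition is dependency-preserving.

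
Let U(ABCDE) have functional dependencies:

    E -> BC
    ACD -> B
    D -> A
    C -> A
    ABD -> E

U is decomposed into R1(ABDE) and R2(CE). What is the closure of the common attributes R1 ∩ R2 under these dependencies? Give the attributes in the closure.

R1 ∩ R2 = {E}.
E → BC applies, adding BC
C → A applies, adding A
Closure: {ABCE}.

ABCE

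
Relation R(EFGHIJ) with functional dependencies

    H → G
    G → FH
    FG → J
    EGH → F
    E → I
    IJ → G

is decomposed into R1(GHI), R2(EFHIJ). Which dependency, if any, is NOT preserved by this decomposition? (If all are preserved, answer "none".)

H → G lies within R1.
G → FH: restricted closure across fragments reaches FH.
FG → J: restricted closure across fragments reaches J.
EGH → F: restricted closure across fragments reaches F.
E → I lies within R2.
IJ → G: restricted closure across fragments reaches G.
Every dependency is enforceable on the fragments, so the decomposition is dependency-preserving.

none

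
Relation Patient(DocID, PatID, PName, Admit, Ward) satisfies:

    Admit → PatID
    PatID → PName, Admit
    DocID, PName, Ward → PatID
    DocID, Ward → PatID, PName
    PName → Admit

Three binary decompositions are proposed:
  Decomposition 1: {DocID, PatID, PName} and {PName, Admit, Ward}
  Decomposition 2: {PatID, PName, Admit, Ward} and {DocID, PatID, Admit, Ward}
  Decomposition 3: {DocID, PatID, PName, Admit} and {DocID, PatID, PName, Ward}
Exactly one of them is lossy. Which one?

Decomposition 1: common = {PName}, closure = {PatID, PName, Admit} → lossy.
Decomposition 2: common = {PatID, Admit, Ward}, closure = {PatID, PName, Admit, Ward} → lossless.
Decomposition 3: common = {DocID, PatID, PName}, closure = {DocID, PatID, PName, Admit} → lossless.

Decomposition 1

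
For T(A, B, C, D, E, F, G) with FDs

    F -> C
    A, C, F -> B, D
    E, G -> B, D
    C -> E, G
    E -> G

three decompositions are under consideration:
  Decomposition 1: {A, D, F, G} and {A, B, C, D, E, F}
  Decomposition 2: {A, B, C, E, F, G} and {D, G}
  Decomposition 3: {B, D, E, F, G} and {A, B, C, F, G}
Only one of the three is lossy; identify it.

Decomposition 2

Decomposition 1: common = {A, D, F}, closure = {A, B, C, D, E, F, G} → lossless.
Decomposition 2: common = {G}, closure = {G} → lossy.
Decomposition 3: common = {B, F, G}, closure = {B, C, D, E, F, G} → lossless.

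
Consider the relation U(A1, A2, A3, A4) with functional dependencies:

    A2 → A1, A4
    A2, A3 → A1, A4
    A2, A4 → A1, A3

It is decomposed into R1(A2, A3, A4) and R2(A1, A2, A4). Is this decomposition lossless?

Yes

Common attributes: R1 ∩ R2 = {A2, A4}.
Closure of {A2, A4}: A2 → A1, A4 applies, adding A1; A2, A4 → A1, A3 applies, adding A3. So (A2, A4)⁺ = {A1, A2, A3, A4}.
This closure contains every attribute of R1, so R1 ∩ R2 → R1. The join is lossless.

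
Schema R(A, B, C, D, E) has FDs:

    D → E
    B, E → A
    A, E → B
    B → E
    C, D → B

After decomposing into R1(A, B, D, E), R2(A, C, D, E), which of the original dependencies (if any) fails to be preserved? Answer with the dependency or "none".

none

D → E lies within R1.
B, E → A lies within R1.
A, E → B lies within R1.
B → E lies within R1.
C, D → B: restricted closure across fragments reaches B.
Every dependency is enforceable on the fragments, so the decomposition is dependency-preserving.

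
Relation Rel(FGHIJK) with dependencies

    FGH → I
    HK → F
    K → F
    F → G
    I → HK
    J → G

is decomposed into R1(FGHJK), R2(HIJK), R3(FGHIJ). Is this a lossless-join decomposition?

Chase test. Columns are FGHIJK; row i has aⱼ where attribute j ∈ Ri, else bᵢⱼ.
Initial tableau (one row per fragment):
  row 1: a1 a2 a3 b14 a5 a6
  row 2: b21 b22 a3 a4 a5 a6
  row 3: a1 a2 a3 a4 a5 b36
Rows 1 and 3 agree on FGH; apply FGH→I and equate their I entries.
Rows 1 and 2 agree on HK; apply HK→F and equate their F entries.
Rows 1 and 2 agree on F; apply F→G and equate their G entries.
Rows 1 and 3 agree on I; apply I→HK and equate their HK entries.
Row 1 is now all distinguished symbols — the join is lossless.

Yes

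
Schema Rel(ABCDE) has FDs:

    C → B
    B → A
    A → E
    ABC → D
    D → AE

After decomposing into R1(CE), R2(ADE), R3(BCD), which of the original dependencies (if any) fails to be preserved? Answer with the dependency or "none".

Check B → A: no single fragment contains all of {AB}, and the restricted closure of {B} across the fragments never reaches {A}.
C → B is preserved.
A → E is preserved.
ABC → D is preserved.
D → AE is preserved.

B → A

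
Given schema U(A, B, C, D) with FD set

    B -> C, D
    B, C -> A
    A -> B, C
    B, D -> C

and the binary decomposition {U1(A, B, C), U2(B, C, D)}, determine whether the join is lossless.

Yes

Common attributes: U1 ∩ U2 = {B, C}.
Closure of {B, C}: B → C, D applies, adding D; B, C → A applies, adding A. So (B, C)⁺ = {A, B, C, D}.
This closure contains every attribute of U1, so U1 ∩ U2 → U1. The join is lossless.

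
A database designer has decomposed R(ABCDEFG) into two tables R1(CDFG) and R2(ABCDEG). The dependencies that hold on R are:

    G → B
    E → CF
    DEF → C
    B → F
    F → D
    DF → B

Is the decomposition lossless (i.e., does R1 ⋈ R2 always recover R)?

Yes

Common attributes: R1 ∩ R2 = {CDG}.
Closure of {CDG}: G → B applies, adding B; B → F applies, adding F. So (CDG)⁺ = {BCDFG}.
This closure contains every attribute of R1, so R1 ∩ R2 → R1. The join is lossless.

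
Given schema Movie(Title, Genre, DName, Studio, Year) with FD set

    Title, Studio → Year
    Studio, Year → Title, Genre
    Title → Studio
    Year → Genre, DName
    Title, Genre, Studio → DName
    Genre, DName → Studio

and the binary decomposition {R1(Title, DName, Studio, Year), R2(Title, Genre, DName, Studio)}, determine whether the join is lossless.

Common attributes: R1 ∩ R2 = {Title, DName, Studio}.
Closure of {Title, DName, Studio}: Title, Studio → Year applies, adding Year; Studio, Year → Title, Genre applies, adding Genre. So (Title, DName, Studio)⁺ = {Title, Genre, DName, Studio, Year}.
This closure contains every attribute of R1, so R1 ∩ R2 → R1. The join is lossless.

Yes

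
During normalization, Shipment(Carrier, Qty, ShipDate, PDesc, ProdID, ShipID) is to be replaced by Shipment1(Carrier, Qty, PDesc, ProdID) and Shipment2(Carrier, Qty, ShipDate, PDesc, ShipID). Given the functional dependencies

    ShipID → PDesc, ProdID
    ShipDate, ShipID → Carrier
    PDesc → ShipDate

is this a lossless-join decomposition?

No

Common attributes: Shipment1 ∩ Shipment2 = {Carrier, Qty, PDesc}.
Closure of {Carrier, Qty, PDesc}: PDesc → ShipDate applies, adding ShipDate. So (Carrier, Qty, PDesc)⁺ = {Carrier, Qty, ShipDate, PDesc}.
The closure contains neither all of Shipment1 = {Carrier, Qty, PDesc, ProdID} nor all of Shipment2 = {Carrier, Qty, ShipDate, PDesc, ShipID}, so the common attributes are not a superkey of either fragment. The join is lossy.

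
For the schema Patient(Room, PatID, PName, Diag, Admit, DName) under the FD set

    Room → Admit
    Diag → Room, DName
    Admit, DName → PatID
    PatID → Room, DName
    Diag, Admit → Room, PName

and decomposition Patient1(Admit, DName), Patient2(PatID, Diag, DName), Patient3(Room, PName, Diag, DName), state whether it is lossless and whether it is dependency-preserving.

Lossless test (chase): Rows 2 and 3 agree on Diag; apply Diag→Room, DName and equate their Room, DName entries. Rows 2 and 3 agree on Room; apply Room→Admit and equate their Admit entries. Rows 2 and 3 agree on Admit, DName; apply Admit, DName→PatID and equate their PatID entries. Rows 2 and 3 agree on Diag, Admit; apply Diag, Admit→Room, PName and equate their Room, PName entries. No row becomes fully distinguished — the join is lossy.
Dependency preservation: the restricted closure of {Room} across the fragments never reaches {Admit}, so Room → Admit cannot be enforced without a join — not preserved.

lossy and not dependency-preserving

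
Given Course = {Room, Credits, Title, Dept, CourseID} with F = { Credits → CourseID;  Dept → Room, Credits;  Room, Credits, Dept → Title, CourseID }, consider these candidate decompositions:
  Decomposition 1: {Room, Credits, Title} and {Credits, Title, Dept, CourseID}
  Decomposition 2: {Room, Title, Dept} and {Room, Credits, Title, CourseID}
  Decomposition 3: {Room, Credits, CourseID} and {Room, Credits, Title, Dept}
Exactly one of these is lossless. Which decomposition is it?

Decomposition 3

Decomposition 1: common = {Credits, Title}, closure = {Credits, Title, CourseID} → lossy.
Decomposition 2: common = {Room, Title}, closure = {Room, Title} → lossy.
Decomposition 3: common = {Room, Credits}, closure = {Room, Credits, CourseID} → lossless.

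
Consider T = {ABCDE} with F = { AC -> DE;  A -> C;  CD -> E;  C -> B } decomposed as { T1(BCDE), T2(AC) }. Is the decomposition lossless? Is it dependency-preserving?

Lossless test: (C)⁺ = {BC}, which is a superkey of neither fragment — lossy.
Dependency preservation: the restricted closure of {AC} across the fragments never reaches {DE}, so AC → DE cannot be enforced without a join — not preserved.

lossy and not dependency-preserving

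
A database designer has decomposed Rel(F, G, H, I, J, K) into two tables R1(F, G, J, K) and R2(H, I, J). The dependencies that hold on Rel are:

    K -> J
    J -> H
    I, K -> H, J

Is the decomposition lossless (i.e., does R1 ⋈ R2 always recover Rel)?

Common attributes: R1 ∩ R2 = {J}.
Closure of {J}: J → H applies, adding H. So (J)⁺ = {H, J}.
The closure contains neither all of R1 = {F, G, J, K} nor all of R2 = {H, I, J}, so the common attributes are not a superkey of either fragment. The join is lossy.

No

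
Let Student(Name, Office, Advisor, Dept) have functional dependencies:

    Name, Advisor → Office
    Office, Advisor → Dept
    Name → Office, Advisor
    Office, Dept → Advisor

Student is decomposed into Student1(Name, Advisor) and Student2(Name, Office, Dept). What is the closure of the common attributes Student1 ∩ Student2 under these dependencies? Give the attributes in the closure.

Student1 ∩ Student2 = {Name}.
Name → Office, Advisor applies, adding Office, Advisor
Office, Advisor → Dept applies, adding Dept
Closure: {Name, Office, Advisor, Dept}.

Name, Office, Advisor, Dept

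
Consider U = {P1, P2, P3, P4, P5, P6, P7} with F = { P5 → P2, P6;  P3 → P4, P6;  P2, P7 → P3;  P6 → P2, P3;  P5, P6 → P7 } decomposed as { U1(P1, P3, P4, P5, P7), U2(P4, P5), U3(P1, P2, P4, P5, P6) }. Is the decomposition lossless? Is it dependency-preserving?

Lossless test (chase): Rows 1 and 2 agree on P5; apply P5→P2, P6 and equate their P2, P6 entries. Rows 1 and 3 agree on P5; apply P5→P2, P6 and equate their P2, P6 entries. Rows 1 and 2 agree on P6; apply P6→P2, P3 and equate their P2, P3 entries. Rows 1 and 3 agree on P6; apply P6→P2, P3 and equate their P2, P3 entries. Rows 1 and 2 agree on P5, P6; apply P5, P6→P7 and equate their P7 entries. Rows 1 and 3 agree on P5, P6; apply P5, P6→P7 and equate their P7 entries. Row 1 is now all distinguished symbols — the join is lossless.
Dependency preservation: the restricted closure of {P3} across the fragments never reaches {P4, P6}, so P3 → P4, P6 cannot be enforced without a join — not preserved.

lossless but not dependency-preserving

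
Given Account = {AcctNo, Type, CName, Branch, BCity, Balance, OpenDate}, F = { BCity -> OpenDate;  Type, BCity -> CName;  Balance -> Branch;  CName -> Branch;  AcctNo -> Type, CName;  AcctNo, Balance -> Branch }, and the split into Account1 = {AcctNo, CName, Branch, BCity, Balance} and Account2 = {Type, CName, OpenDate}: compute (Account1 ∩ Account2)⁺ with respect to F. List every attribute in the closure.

CName, Branch

Account1 ∩ Account2 = {CName}.
CName → Branch applies, adding Branch
Closure: {CName, Branch}.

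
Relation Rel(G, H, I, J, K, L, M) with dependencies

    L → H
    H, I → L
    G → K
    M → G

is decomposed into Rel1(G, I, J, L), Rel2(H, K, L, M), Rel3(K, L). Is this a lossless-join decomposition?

Chase test. Columns are G, H, I, J, K, L, M; row i has aⱼ where attribute j ∈ Reli, else bᵢⱼ.
Initial tableau (one row per fragment):
  row 1: a1 b12 a3 a4 b15 a6 b17
  row 2: b21 a2 b23 b24 a5 a6 a7
  row 3: b31 b32 b33 b34 a5 a6 b37
Rows 1 and 2 agree on L; apply L→H and equate their H entries.
Rows 1 and 3 agree on L; apply L→H and equate their H entries.
No row becomes fully distinguished — the join is lossy.

No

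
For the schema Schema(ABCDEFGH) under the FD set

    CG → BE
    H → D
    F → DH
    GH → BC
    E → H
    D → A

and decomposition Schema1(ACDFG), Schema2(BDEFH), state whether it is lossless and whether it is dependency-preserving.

Lossless test: (DF)⁺ = {ADFH}, which is a superkey of neither fragment — lossy.
Dependency preservation: the restricted closure of {CG} across the fragments never reaches {BE}, so CG → BE cannot be enforced without a join — not preserved.

lossy and not dependency-preserving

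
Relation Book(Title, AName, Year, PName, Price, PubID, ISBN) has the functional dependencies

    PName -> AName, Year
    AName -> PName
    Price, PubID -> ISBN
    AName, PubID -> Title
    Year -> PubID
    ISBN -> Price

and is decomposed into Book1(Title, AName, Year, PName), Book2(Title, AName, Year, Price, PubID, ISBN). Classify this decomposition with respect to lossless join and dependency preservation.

Lossless test: (Title, AName, Year)⁺ = {Title, AName, Year, PName, PubID}, which contains all of one fragment — lossless.
Dependency preservation: every FD's attributes lie within a single fragment, so each can be enforced locally — preserved.

lossless and dependency-preserving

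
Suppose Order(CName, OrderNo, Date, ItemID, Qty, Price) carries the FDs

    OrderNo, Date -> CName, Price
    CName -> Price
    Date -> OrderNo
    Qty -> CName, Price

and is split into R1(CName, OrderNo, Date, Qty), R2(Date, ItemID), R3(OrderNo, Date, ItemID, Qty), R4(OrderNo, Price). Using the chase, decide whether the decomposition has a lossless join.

Chase test. Columns are CName, OrderNo, Date, ItemID, Qty, Price; row i has aⱼ where attribute j ∈ Ri, else bᵢⱼ.
Initial tableau (one row per fragment):
  row 1: a1 a2 a3 b14 a5 b16
  row 2: b21 b22 a3 a4 b25 b26
  row 3: b31 a2 a3 a4 a5 b36
  row 4: b41 a2 b43 b44 b45 a6
Rows 1 and 3 agree on OrderNo, Date; apply OrderNo, Date→CName, Price and equate their CName, Price entries.
Rows 1 and 2 agree on Date; apply Date→OrderNo and equate their OrderNo entries.
Rows 1 and 2 agree on OrderNo, Date; apply OrderNo, Date→CName, Price and equate their CName, Price entries.
No row becomes fully distinguished — the join is lossy.

No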